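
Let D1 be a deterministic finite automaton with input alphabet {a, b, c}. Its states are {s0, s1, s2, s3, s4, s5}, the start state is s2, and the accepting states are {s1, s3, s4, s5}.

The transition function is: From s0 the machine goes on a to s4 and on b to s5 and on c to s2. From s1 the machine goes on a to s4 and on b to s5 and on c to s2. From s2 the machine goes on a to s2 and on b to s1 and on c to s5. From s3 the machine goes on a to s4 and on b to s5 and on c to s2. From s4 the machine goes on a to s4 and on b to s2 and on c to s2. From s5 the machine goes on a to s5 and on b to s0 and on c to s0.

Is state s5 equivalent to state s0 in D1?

First remove the unreachable states {s3}; 5 states remain.
Initial partition by acceptance: {s1,s4,s5} | {s0,s2}.
Refine {s1,s4,s5} on symbol b: members go to different blocks, giving {s4,s5} and {s1}.
On input a, block {s0,s2} splits into {s0} and {s2}.
Refine {s4,s5} on symbol b: members go to different blocks, giving {s4} and {s5}.
No further refinement is possible. Final partition (5 blocks): {s4} | {s0} | {s1} | {s2} | {s5}.
s5 and s0 end up in different blocks, so they are distinguishable. For instance, the string 'ε' is accepted from only s5.

No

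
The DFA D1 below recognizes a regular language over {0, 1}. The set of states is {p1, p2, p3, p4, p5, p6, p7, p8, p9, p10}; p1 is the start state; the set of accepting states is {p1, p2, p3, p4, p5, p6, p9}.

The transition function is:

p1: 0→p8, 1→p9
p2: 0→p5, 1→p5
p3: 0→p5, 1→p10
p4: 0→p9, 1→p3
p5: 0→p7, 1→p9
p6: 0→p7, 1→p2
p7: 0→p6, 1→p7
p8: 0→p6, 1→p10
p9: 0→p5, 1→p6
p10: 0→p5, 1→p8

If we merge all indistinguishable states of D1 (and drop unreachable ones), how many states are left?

Reachable states from the start: {p1,p2,p5,p6,p7,p8,p9,p10}. Unreachable: {p3,p4} — drop them.
Initial partition by acceptance: {p1,p2,p5,p6,p9} | {p7,p8,p10}.
On input 0, block {p1,p2,p5,p6,p9} splits into {p1,p5,p6} and {p2,p9}.
No further refinement is possible. Final partition (3 blocks): {p1,p5,p6} | {p7,p8,p10} | {p2,p9}.

3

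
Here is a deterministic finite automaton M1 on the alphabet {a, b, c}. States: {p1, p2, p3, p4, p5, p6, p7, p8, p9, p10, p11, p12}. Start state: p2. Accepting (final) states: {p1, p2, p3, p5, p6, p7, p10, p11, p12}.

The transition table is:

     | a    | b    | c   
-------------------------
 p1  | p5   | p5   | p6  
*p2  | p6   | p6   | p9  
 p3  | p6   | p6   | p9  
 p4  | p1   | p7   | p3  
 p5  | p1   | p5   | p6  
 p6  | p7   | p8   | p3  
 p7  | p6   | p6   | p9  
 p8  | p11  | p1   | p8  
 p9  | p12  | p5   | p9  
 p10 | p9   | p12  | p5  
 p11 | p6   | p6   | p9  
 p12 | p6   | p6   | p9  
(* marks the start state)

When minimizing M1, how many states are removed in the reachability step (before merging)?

2

No path from p2 leads to p4, p10; the other 10 states are all reachable.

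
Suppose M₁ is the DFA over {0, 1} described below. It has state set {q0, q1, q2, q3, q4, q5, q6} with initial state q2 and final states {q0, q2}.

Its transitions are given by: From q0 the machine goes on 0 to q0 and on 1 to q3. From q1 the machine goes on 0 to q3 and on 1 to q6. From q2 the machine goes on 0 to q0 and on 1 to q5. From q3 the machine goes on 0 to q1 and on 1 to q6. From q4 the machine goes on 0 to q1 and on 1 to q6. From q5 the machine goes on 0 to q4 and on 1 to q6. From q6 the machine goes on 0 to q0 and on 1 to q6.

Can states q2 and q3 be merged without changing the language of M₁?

No

Every state is reachable, so we keep all 7.
Start with accepting vs non-accepting: {q0,q2} | {q1,q3,q4,q5,q6}.
Split {q1,q3,q4,q5,q6} by δ(·,0) → {q1,q3,q4,q5} and {q6}.
The partition is now stable with 3 blocks: {q0,q2} | {q1,q3,q4,q5} | {q6}.
q2 and q3 end up in different blocks, so they are distinguishable. For instance, the string 'ε' is accepted from only q2.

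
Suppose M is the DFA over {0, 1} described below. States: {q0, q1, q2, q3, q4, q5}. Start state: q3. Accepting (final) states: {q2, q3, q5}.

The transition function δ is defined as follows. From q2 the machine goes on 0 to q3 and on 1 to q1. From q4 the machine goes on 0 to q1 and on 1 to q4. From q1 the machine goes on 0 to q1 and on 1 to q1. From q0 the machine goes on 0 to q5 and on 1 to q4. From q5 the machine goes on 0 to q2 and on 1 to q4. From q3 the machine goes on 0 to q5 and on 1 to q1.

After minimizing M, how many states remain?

2

First remove the unreachable states {q0}; 5 states remain.
P0 = {q2,q3,q5} | {q1,q4}.
The partition is now stable with 2 blocks: {q2,q3,q5} | {q1,q4}.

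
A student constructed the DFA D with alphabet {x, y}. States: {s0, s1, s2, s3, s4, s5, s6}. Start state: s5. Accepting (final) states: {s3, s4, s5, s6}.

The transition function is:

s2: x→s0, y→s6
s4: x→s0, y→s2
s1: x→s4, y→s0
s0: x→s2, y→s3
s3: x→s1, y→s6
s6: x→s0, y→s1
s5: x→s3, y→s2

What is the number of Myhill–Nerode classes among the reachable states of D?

Every state is reachable, so we keep all 7.
P0 = {s3,s4,s5,s6} | {s0,s1,s2}.
Split {s3,s4,s5,s6} by δ(·,x) → {s3,s4,s6} and {s5}.
Refine {s3,s4,s6} on symbol y: members go to different blocks, giving {s4,s6} and {s3}.
Split {s0,s1,s2} by δ(·,x) → {s0,s2} and {s1}.
Split {s4,s6} by δ(·,y) → {s4} and {s6}.
On input y, block {s0,s2} splits into {s0} and {s2}.
The partition is now stable with 7 blocks: {s4} | {s0} | {s5} | {s3} | {s1} | {s6} | {s2}.

7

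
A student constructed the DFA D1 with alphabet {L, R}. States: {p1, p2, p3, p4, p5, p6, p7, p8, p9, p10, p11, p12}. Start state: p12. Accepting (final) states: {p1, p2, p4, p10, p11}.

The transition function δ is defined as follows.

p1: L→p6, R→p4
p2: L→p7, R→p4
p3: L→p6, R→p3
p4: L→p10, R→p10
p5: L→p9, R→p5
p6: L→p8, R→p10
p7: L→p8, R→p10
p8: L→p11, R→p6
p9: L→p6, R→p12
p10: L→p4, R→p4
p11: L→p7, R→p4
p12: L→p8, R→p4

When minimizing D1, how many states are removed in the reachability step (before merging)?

BFS from p12 reaches {p4, p6, p7, p8, p10, p11, p12}; the 5 state(s) p1, p2, p3, p5, p9 are never visited.

5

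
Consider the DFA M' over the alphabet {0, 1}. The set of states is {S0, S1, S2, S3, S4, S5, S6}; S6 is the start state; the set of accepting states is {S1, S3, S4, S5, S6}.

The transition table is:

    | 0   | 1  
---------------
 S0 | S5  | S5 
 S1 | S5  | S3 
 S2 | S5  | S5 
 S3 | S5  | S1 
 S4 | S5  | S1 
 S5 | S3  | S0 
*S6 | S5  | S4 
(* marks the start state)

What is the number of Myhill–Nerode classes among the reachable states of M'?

3

First remove the unreachable states {S2}; 6 states remain.
Start with accepting vs non-accepting: {S1,S3,S4,S5,S6} | {S0}.
On input 1, block {S1,S3,S4,S5,S6} splits into {S1,S3,S4,S6} and {S5}.
The partition is now stable with 3 blocks: {S1,S3,S4,S6} | {S0} | {S5}.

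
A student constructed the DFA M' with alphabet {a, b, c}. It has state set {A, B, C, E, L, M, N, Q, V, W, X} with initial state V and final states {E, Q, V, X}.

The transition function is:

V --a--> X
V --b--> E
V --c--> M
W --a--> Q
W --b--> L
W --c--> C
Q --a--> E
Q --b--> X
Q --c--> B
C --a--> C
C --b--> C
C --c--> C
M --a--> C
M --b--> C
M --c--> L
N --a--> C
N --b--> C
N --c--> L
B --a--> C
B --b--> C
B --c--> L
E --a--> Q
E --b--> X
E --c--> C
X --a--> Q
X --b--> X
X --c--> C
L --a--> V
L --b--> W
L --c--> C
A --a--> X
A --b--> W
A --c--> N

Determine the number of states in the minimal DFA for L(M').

First remove the unreachable states {A,N}; 9 states remain.
Start with accepting vs non-accepting: {E,Q,V,X} | {B,C,L,M,W}.
Refine {B,C,L,M,W} on symbol a: members go to different blocks, giving {B,C,M} and {L,W}.
Split {B,C,M} by δ(·,c) → {B,M} and {C}.
On input c, block {E,Q,V,X} splits into {E,X} and {Q,V}.
The partition is now stable with 5 blocks: {E,X} | {B,M} | {L,W} | {C} | {Q,V}.

5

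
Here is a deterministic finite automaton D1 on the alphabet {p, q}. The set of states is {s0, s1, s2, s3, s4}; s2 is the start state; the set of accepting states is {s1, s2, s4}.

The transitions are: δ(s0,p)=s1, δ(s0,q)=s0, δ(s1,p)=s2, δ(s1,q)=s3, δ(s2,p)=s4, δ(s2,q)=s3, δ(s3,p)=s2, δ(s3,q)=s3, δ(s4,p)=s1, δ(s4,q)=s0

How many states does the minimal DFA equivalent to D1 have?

2

Every state is reachable, so we keep all 5.
P0 = {s1,s2,s4} | {s0,s3}.
Stable partition: {s1,s2,s4} | {s0,s3} — 2 equivalence classes.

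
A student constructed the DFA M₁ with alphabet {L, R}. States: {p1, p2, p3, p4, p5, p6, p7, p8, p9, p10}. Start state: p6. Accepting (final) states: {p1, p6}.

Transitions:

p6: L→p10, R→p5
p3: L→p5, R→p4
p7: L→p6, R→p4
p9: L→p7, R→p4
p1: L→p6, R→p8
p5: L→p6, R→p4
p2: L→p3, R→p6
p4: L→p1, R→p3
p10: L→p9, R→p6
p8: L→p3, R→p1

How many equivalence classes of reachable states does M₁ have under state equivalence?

States {p2} cannot be reached from the start state, so discard them.
Initial partition by acceptance: {p1,p6} | {p3,p4,p5,p7,p8,p9,p10}.
Refine {p1,p6} on symbol L: members go to different blocks, giving {p1} and {p6}.
Split {p3,p4,p5,p7,p8,p9,p10} by δ(·,L) → {p3,p8,p9,p10} and {p5,p7} and {p4}.
On input L, block {p3,p8,p9,p10} splits into {p3,p9} and {p8,p10}.
On input R, block {p8,p10} splits into {p8} and {p10}.
The partition is now stable with 7 blocks: {p1} | {p3,p9} | {p6} | {p5,p7} | {p4} | {p8} | {p10}.

7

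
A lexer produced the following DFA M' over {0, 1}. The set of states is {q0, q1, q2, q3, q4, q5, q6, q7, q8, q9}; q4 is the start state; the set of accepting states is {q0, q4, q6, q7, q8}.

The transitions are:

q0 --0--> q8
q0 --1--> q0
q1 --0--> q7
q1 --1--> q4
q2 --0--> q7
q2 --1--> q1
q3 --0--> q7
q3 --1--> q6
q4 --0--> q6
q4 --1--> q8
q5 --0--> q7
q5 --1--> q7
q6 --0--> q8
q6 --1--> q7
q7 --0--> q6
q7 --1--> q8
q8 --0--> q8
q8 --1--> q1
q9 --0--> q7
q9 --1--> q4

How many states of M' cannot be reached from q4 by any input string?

Starting at q4 and following transitions, the reachable set is {q1, q4, q6, q7, q8}. That leaves q0, q2, q3, q5, q9 unreachable — 5 in total.

5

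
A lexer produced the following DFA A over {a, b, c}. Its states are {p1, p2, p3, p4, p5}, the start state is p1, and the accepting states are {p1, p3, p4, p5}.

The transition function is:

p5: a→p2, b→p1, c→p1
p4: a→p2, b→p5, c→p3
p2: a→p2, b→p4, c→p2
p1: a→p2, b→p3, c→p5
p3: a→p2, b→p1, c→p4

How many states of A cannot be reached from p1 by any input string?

A breadth-first search from the start state visits every state.

0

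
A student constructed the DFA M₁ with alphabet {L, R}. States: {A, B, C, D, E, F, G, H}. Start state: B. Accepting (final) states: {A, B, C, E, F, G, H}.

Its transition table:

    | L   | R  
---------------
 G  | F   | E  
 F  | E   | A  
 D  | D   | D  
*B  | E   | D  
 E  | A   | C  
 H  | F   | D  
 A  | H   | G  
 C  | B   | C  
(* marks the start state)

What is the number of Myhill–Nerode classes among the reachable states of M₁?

8

P0 = {A,B,C,E,F,G,H} | {D}.
Split {A,B,C,E,F,G,H} by δ(·,R) → {A,C,E,F,G} and {B,H}.
Refine {A,C,E,F,G} on symbol L: members go to different blocks, giving {E,F,G} and {A,C}.
Split {E,F,G} by δ(·,L) → {F,G} and {E}.
Refine {F,G} on symbol L: members go to different blocks, giving {F} and {G}.
Refine {B,H} on symbol L: members go to different blocks, giving {B} and {H}.
Refine {A,C} on symbol L: members go to different blocks, giving {A} and {C}.
No further refinement is possible. Final partition (8 blocks): {F} | {D} | {B} | {A} | {E} | {G} | {H} | {C}.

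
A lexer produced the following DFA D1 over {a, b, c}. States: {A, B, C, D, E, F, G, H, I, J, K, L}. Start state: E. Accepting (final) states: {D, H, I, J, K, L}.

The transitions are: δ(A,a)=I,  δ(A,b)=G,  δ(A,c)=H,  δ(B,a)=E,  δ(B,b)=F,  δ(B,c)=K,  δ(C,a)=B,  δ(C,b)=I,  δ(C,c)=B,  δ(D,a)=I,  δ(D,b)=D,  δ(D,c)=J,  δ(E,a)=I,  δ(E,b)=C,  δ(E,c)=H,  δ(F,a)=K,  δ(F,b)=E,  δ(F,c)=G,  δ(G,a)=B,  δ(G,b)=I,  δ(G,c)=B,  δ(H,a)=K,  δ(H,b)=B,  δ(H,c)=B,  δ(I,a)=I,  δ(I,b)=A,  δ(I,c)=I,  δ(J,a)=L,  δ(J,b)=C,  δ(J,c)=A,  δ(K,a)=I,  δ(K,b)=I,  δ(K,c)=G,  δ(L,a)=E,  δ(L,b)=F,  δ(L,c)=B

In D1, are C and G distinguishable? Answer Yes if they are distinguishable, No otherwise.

Reachable states from the start: {A,B,C,E,F,G,H,I,K}. Unreachable: {D,J,L} — drop them.
Initial partition by acceptance: {H,I,K} | {A,B,C,E,F,G}.
Refine {H,I,K} on symbol b: members go to different blocks, giving {H,I} and {K}.
Split {H,I} by δ(·,a) → {H} and {I}.
Split {A,B,C,E,F,G} by δ(·,a) → {B,C,G} and {A,E} and {F}.
Refine {B,C,G} on symbol a: members go to different blocks, giving {C,G} and {B}.
The partition is now stable with 7 blocks: {H} | {C,G} | {K} | {I} | {A,E} | {F} | {B}.
C and G lie in the same block of the stable partition, so they are equivalent — no string distinguishes them.

No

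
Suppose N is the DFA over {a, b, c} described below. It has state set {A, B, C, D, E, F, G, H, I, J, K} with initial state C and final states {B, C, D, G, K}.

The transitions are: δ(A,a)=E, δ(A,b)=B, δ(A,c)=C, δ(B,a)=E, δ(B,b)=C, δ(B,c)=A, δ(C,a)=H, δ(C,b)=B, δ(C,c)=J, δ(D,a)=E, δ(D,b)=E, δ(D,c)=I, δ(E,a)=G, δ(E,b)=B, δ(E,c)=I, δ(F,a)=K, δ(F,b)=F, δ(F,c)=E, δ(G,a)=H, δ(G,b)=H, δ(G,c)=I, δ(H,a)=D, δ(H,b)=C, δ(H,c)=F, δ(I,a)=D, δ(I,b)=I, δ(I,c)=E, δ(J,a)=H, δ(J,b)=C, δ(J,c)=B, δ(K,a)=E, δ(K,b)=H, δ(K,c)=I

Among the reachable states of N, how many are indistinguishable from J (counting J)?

2

Initial partition by acceptance: {B,C,D,G,K} | {A,E,F,H,I,J}.
On input b, block {B,C,D,G,K} splits into {D,G,K} and {B,C}.
Refine {A,E,F,H,I,J} on symbol a: members go to different blocks, giving {E,F,H,I} and {A,J}.
On input b, block {E,F,H,I} splits into {E,H} and {F,I}.
No further refinement is possible. Final partition (5 blocks): {D,G,K} | {E,H} | {B,C} | {A,J} | {F,I}.
State J belongs to the block {A,J}, which has 2 states.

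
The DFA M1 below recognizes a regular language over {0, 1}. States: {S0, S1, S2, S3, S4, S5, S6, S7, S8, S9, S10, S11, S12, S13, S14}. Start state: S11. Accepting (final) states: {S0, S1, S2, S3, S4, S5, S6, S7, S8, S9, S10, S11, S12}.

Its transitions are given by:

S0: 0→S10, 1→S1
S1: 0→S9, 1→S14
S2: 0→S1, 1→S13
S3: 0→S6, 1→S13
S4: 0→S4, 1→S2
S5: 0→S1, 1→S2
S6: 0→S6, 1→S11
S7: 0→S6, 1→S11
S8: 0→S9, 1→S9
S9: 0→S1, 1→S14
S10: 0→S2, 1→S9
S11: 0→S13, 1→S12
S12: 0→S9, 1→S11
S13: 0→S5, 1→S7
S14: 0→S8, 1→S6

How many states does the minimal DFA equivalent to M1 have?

6

First remove the unreachable states {S0,S3,S4,S10}; 11 states remain.
Initial partition by acceptance: {S1,S2,S5,S6,S7,S8,S9,S11,S12} | {S13,S14}.
On input 0, block {S1,S2,S5,S6,S7,S8,S9,S11,S12} splits into {S1,S2,S5,S6,S7,S8,S9,S12} and {S11}.
Refine {S1,S2,S5,S6,S7,S8,S9,S12} on symbol 1: members go to different blocks, giving {S1,S2,S9} and {S6,S7,S12} and {S5,S8}.
Refine {S6,S7,S12} on symbol 0: members go to different blocks, giving {S6,S7} and {S12}.
The partition is now stable with 6 blocks: {S1,S2,S9} | {S13,S14} | {S11} | {S6,S7} | {S5,S8} | {S12}.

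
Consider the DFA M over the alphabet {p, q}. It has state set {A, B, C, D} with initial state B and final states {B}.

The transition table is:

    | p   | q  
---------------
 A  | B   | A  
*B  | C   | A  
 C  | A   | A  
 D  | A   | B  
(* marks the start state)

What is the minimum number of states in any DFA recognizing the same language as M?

3

Reachable states from the start: {A,B,C}. Unreachable: {D} — drop them.
Start with accepting vs non-accepting: {B} | {A,C}.
Split {A,C} by δ(·,p) → {A} and {C}.
The partition is now stable with 3 blocks: {B} | {A} | {C}.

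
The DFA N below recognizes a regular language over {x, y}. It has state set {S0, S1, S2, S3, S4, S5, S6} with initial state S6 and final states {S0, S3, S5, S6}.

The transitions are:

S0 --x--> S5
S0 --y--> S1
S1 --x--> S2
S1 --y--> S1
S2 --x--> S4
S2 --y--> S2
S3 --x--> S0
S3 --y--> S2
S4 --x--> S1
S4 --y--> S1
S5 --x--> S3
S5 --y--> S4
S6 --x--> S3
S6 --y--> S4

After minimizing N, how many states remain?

2

All states are reachable from the start state.
Start with accepting vs non-accepting: {S0,S3,S5,S6} | {S1,S2,S4}.
The partition is now stable with 2 blocks: {S0,S3,S5,S6} | {S1,S2,S4}.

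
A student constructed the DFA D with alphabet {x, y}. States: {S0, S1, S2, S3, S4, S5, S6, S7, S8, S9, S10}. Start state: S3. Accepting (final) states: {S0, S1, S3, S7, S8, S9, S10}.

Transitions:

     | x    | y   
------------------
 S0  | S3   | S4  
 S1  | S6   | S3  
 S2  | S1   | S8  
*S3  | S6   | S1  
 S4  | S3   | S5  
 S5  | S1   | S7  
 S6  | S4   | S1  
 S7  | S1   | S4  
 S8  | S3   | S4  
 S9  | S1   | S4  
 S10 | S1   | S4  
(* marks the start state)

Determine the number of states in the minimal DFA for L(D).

5

Reachable states from the start: {S1,S3,S4,S5,S6,S7}. Unreachable: {S0,S2,S8,S9,S10} — drop them.
P0 = {S1,S3,S7} | {S4,S5,S6}.
Refine {S1,S3,S7} on symbol x: members go to different blocks, giving {S1,S3} and {S7}.
On input x, block {S4,S5,S6} splits into {S4,S5} and {S6}.
On input y, block {S4,S5} splits into {S4} and {S5}.
The partition is now stable with 5 blocks: {S1,S3} | {S4} | {S7} | {S6} | {S5}.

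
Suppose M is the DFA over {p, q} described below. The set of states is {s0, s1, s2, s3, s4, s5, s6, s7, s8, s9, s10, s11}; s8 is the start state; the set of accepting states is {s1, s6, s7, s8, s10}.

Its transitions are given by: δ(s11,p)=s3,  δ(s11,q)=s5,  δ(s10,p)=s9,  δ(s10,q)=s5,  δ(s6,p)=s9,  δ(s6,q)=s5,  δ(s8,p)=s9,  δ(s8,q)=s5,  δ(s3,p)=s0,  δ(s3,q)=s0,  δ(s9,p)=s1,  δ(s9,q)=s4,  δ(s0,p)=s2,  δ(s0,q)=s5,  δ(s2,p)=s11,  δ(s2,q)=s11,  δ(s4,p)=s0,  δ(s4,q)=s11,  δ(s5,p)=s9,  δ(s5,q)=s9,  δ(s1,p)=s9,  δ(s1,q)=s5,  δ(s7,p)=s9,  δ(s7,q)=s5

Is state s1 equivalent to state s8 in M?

States {s6,s7,s10} cannot be reached from the start state, so discard them.
Start with accepting vs non-accepting: {s1,s8} | {s0,s2,s3,s4,s5,s9,s11}.
Refine {s0,s2,s3,s4,s5,s9,s11} on symbol p: members go to different blocks, giving {s0,s2,s3,s4,s5,s11} and {s9}.
Refine {s0,s2,s3,s4,s5,s11} on symbol p: members go to different blocks, giving {s0,s2,s3,s4,s11} and {s5}.
Split {s0,s2,s3,s4,s11} by δ(·,q) → {s2,s3,s4} and {s0,s11}.
No further refinement is possible. Final partition (5 blocks): {s1,s8} | {s2,s3,s4} | {s9} | {s5} | {s0,s11}.
s1 and s8 lie in the same block of the stable partition, so they are equivalent — no string distinguishes them.

Yes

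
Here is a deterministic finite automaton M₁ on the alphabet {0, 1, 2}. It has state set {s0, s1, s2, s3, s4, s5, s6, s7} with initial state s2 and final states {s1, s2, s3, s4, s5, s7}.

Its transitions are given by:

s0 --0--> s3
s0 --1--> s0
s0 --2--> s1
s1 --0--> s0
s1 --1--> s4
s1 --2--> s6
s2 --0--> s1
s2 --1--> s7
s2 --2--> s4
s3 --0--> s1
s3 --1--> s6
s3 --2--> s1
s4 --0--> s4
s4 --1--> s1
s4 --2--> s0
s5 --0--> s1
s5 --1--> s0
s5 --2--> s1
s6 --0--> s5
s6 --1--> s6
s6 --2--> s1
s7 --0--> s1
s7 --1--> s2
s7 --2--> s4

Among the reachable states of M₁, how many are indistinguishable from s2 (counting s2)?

Every state is reachable, so we keep all 8.
Start with accepting vs non-accepting: {s1,s2,s3,s4,s5,s7} | {s0,s6}.
On input 0, block {s1,s2,s3,s4,s5,s7} splits into {s2,s3,s4,s5,s7} and {s1}.
Refine {s2,s3,s4,s5,s7} on symbol 0: members go to different blocks, giving {s2,s3,s5,s7} and {s4}.
Refine {s2,s3,s5,s7} on symbol 1: members go to different blocks, giving {s2,s7} and {s3,s5}.
No further refinement is possible. Final partition (5 blocks): {s2,s7} | {s0,s6} | {s1} | {s4} | {s3,s5}.
The equivalence class containing s2 is {s2,s7}, of size 2.

2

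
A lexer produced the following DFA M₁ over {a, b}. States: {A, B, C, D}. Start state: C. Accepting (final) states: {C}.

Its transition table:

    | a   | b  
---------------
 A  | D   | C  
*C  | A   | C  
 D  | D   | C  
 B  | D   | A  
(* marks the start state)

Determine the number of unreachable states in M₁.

BFS from C reaches {A, C, D}; the 1 state(s) B are never visited.

1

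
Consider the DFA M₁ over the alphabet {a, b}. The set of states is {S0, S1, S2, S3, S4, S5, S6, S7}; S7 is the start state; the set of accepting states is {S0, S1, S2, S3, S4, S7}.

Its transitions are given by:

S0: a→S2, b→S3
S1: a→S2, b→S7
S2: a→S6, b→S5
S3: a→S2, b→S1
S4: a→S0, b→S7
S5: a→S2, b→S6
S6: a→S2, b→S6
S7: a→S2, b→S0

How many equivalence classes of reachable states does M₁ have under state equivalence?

3

Reachable states from the start: {S0,S1,S2,S3,S5,S6,S7}. Unreachable: {S4} — drop them.
Initial partition by acceptance: {S0,S1,S2,S3,S7} | {S5,S6}.
Split {S0,S1,S2,S3,S7} by δ(·,a) → {S0,S1,S3,S7} and {S2}.
The partition is now stable with 3 blocks: {S0,S1,S3,S7} | {S5,S6} | {S2}.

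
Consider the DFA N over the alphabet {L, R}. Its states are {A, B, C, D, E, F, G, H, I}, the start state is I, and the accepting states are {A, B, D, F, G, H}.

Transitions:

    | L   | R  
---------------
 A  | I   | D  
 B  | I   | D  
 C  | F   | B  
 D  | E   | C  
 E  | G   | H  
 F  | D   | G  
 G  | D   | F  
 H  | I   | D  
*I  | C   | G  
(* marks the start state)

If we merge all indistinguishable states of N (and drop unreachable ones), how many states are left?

5

States {A} cannot be reached from the start state, so discard them.
Initial partition by acceptance: {B,D,F,G,H} | {C,E,I}.
Refine {B,D,F,G,H} on symbol L: members go to different blocks, giving {B,D,H} and {F,G}.
On input R, block {B,D,H} splits into {B,H} and {D}.
Split {C,E,I} by δ(·,L) → {C,E} and {I}.
Stable partition: {B,H} | {C,E} | {F,G} | {D} | {I} — 5 equivalence classes.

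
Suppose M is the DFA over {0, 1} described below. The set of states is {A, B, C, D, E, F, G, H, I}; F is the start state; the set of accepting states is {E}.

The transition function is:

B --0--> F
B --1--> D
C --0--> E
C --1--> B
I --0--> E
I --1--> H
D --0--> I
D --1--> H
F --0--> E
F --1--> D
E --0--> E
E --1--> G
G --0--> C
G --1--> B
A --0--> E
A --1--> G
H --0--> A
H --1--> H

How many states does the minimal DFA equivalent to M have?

3

Every state is reachable, so we keep all 9.
Start with accepting vs non-accepting: {E} | {A,B,C,D,F,G,H,I}.
Split {A,B,C,D,F,G,H,I} by δ(·,0) → {A,C,F,I} and {B,D,G,H}.
Stable partition: {E} | {A,C,F,I} | {B,D,G,H} — 3 equivalence classes.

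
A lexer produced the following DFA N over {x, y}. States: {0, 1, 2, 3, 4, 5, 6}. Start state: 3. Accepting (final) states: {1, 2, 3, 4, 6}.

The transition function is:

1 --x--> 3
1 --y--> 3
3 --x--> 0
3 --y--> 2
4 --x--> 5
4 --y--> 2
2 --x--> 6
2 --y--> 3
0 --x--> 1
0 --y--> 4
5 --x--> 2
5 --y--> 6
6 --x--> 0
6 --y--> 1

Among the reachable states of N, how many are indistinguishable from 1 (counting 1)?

2

Start with accepting vs non-accepting: {1,2,3,4,6} | {0,5}.
Refine {1,2,3,4,6} on symbol x: members go to different blocks, giving {3,4,6} and {1,2}.
No further refinement is possible. Final partition (3 blocks): {3,4,6} | {0,5} | {1,2}.
The equivalence class containing 1 is {1,2}, of size 2.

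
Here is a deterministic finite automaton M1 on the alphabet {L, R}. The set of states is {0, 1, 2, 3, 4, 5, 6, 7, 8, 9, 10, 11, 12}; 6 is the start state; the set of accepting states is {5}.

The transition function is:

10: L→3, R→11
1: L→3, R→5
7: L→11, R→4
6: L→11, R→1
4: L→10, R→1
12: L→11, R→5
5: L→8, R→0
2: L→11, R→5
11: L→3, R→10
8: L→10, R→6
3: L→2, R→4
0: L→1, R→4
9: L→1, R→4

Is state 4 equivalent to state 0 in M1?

First remove the unreachable states {7,9,12}; 10 states remain.
Initial partition by acceptance: {5} | {0,1,2,3,4,6,8,10,11}.
On input R, block {0,1,2,3,4,6,8,10,11} splits into {0,3,4,6,8,10,11} and {1,2}.
Refine {0,3,4,6,8,10,11} on symbol L: members go to different blocks, giving {4,6,8,10,11} and {0,3}.
Split {4,6,8,10,11} by δ(·,L) → {4,6,8} and {10,11}.
On input R, block {4,6,8} splits into {4,6} and {8}.
On input L, block {1,2} splits into {1} and {2}.
On input L, block {0,3} splits into {0} and {3}.
No further refinement is possible. Final partition (8 blocks): {5} | {4,6} | {1} | {0} | {10,11} | {8} | {2} | {3}.
4 and 0 end up in different blocks, so they are distinguishable. For instance, the string 'LR' is accepted from only 0.

No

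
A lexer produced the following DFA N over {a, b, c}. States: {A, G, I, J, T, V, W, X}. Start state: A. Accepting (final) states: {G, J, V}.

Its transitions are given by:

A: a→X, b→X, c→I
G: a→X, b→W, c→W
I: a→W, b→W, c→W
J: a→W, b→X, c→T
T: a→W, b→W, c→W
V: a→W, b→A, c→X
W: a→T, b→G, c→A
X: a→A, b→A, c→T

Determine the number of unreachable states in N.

2

No path from A leads to J, V; the other 6 states are all reachable.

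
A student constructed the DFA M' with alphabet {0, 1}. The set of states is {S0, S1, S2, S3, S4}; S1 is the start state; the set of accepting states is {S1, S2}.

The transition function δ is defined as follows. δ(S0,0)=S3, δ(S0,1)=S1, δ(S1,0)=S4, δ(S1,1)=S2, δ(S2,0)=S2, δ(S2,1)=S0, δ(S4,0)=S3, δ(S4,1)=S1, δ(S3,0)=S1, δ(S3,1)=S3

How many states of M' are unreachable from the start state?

0

Every one of the 5 states is reachable from S1.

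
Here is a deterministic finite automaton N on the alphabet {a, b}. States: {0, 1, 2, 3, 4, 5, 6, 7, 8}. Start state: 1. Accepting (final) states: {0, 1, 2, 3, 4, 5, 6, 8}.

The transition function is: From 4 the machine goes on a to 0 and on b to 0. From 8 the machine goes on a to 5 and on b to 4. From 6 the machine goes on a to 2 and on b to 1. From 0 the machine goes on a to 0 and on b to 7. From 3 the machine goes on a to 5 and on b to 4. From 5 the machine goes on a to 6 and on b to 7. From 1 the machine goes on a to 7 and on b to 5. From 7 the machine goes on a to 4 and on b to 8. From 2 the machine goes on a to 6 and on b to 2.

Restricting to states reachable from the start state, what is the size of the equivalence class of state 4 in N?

1

First remove the unreachable states {3}; 8 states remain.
Start with accepting vs non-accepting: {0,1,2,4,5,6,8} | {7}.
Refine {0,1,2,4,5,6,8} on symbol a: members go to different blocks, giving {0,2,4,5,6,8} and {1}.
Split {0,2,4,5,6,8} by δ(·,b) → {2,4,8} and {0,5} and {6}.
Refine {2,4,8} on symbol a: members go to different blocks, giving {4,8} and {2}.
Split {4,8} by δ(·,b) → {4} and {8}.
Refine {0,5} on symbol a: members go to different blocks, giving {0} and {5}.
No further refinement is possible. Final partition (8 blocks): {4} | {7} | {1} | {0} | {6} | {2} | {8} | {5}.
The equivalence class containing 4 is {4}, of size 1.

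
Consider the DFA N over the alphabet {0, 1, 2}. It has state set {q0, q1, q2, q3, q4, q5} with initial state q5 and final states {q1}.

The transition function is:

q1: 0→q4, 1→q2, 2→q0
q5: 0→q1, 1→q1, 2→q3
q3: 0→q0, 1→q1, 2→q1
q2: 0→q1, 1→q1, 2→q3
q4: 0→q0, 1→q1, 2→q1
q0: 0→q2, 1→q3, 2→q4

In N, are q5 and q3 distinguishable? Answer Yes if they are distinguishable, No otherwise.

Yes

Every state is reachable, so we keep all 6.
Initial partition by acceptance: {q1} | {q0,q2,q3,q4,q5}.
Split {q0,q2,q3,q4,q5} by δ(·,0) → {q0,q3,q4} and {q2,q5}.
On input 0, block {q0,q3,q4} splits into {q3,q4} and {q0}.
No further refinement is possible. Final partition (4 blocks): {q1} | {q3,q4} | {q2,q5} | {q0}.
q5 and q3 end up in different blocks, so they are distinguishable. For instance, the string '0' is accepted from only q5.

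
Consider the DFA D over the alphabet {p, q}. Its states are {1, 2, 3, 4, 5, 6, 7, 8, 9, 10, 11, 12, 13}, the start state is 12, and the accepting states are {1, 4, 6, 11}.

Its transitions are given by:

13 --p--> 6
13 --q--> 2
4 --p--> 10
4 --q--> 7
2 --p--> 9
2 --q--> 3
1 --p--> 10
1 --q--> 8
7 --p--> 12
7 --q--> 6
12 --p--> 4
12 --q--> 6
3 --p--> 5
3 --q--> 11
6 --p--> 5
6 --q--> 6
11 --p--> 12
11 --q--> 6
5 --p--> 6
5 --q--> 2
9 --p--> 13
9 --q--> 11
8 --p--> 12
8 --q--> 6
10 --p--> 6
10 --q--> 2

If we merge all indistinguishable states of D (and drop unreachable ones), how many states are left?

First remove the unreachable states {1,8}; 11 states remain.
P0 = {4,6,11} | {2,3,5,7,9,10,12,13}.
On input q, block {4,6,11} splits into {6,11} and {4}.
Split {2,3,5,7,9,10,12,13} by δ(·,p) → {2,3,7,9} and {5,10,13} and {12}.
Refine {6,11} on symbol p: members go to different blocks, giving {6} and {11}.
Split {2,3,7,9} by δ(·,p) → {3,9} and {2} and {7}.
Stable partition: {6} | {3,9} | {4} | {5,10,13} | {12} | {11} | {2} | {7} — 8 equivalence classes.

8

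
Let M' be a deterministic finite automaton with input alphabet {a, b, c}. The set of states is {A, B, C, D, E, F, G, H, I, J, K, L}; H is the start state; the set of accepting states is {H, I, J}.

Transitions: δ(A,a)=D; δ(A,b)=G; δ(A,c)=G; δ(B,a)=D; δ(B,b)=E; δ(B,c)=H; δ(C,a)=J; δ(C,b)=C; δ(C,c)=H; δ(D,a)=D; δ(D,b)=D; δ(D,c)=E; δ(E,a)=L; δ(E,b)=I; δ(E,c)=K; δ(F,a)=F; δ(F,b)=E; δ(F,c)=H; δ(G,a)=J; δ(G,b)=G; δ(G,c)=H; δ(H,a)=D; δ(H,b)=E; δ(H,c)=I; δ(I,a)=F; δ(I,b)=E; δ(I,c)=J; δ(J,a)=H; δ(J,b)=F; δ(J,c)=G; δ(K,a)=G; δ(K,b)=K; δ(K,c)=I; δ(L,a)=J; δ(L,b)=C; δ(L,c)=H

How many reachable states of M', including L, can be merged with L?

3

States {A,B} cannot be reached from the start state, so discard them.
Initial partition by acceptance: {H,I,J} | {C,D,E,F,G,K,L}.
On input a, block {H,I,J} splits into {H,I} and {J}.
Split {H,I} by δ(·,c) → {H} and {I}.
Refine {C,D,E,F,G,K,L} on symbol a: members go to different blocks, giving {D,E,F,K} and {C,G,L}.
Split {D,E,F,K} by δ(·,a) → {D,F} and {E,K}.
Refine {D,F} on symbol b: members go to different blocks, giving {D} and {F}.
On input b, block {E,K} splits into {E} and {K}.
No further refinement is possible. Final partition (8 blocks): {H} | {D} | {J} | {I} | {C,G,L} | {E} | {F} | {K}.
State L belongs to the block {C,G,L}, which has 3 states.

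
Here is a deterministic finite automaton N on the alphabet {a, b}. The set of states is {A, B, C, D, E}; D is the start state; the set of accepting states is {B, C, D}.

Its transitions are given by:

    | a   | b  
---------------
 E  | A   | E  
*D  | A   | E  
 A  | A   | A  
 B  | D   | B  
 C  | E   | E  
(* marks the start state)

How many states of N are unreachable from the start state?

2

No path from D leads to B, C; the other 3 states are all reachable.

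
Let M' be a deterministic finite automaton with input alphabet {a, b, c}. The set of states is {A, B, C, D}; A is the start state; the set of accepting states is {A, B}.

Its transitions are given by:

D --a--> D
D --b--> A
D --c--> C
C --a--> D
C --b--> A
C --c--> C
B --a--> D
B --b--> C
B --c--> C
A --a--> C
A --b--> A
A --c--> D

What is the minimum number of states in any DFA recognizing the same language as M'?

First remove the unreachable states {B}; 3 states remain.
Start with accepting vs non-accepting: {A} | {C,D}.
The partition is now stable with 2 blocks: {A} | {C,D}.

2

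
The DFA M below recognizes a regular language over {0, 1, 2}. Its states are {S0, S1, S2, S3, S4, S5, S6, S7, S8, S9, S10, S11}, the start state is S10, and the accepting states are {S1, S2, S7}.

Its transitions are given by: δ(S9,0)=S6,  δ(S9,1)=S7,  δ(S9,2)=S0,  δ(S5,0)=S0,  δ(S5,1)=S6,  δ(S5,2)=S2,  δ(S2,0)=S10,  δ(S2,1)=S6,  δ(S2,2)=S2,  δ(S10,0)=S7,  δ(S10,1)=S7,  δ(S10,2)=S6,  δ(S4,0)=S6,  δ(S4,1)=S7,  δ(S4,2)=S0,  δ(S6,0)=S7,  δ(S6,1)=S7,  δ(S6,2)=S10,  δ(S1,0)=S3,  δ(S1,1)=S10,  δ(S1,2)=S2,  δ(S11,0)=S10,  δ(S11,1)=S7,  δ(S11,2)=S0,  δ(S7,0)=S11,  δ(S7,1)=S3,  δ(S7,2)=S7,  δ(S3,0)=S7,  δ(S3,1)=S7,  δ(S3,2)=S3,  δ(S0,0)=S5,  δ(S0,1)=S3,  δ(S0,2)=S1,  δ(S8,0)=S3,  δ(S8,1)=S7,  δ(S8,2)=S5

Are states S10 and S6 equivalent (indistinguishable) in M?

Reachable states from the start: {S0,S1,S2,S3,S5,S6,S7,S10,S11}. Unreachable: {S4,S8,S9} — drop them.
P0 = {S1,S2,S7} | {S0,S3,S5,S6,S10,S11}.
Split {S0,S3,S5,S6,S10,S11} by δ(·,0) → {S0,S5,S11} and {S3,S6,S10}.
Refine {S1,S2,S7} on symbol 0: members go to different blocks, giving {S1,S2} and {S7}.
Split {S0,S5,S11} by δ(·,0) → {S0,S5} and {S11}.
No further refinement is possible. Final partition (5 blocks): {S1,S2} | {S0,S5} | {S3,S6,S10} | {S7} | {S11}.
S10 and S6 lie in the same block of the stable partition, so they are equivalent — no string distinguishes them.

Yes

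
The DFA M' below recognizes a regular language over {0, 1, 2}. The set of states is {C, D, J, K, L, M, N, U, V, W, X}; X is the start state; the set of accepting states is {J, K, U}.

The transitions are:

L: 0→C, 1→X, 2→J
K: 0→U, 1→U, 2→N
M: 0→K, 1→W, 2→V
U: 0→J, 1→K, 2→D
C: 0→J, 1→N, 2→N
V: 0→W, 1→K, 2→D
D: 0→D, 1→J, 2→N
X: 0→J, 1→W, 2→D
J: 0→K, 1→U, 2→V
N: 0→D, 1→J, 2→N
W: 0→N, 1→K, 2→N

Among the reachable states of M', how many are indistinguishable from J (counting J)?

3

States {C,L,M} cannot be reached from the start state, so discard them.
Initial partition by acceptance: {J,K,U} | {D,N,V,W,X}.
On input 0, block {D,N,V,W,X} splits into {D,N,V,W} and {X}.
No further refinement is possible. Final partition (3 blocks): {J,K,U} | {D,N,V,W} | {X}.
State J belongs to the block {J,K,U}, which has 3 states.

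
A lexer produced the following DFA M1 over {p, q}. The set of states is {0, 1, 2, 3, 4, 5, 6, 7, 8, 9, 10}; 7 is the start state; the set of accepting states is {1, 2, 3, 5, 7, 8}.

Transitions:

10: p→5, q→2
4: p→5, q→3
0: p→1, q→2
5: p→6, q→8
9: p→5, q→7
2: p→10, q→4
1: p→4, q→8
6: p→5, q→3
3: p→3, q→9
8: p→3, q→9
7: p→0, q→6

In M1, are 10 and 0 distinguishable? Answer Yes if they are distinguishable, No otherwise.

No

Every state is reachable, so we keep all 11.
Initial partition by acceptance: {1,2,3,5,7,8} | {0,4,6,9,10}.
On input p, block {1,2,3,5,7,8} splits into {1,2,5,7} and {3,8}.
Split {1,2,5,7} by δ(·,q) → {1,5} and {2,7}.
On input q, block {0,4,6,9,10} splits into {0,9,10} and {4,6}.
No further refinement is possible. Final partition (5 blocks): {1,5} | {0,9,10} | {3,8} | {2,7} | {4,6}.
10 and 0 lie in the same block of the stable partition, so they are equivalent — no string distinguishes them.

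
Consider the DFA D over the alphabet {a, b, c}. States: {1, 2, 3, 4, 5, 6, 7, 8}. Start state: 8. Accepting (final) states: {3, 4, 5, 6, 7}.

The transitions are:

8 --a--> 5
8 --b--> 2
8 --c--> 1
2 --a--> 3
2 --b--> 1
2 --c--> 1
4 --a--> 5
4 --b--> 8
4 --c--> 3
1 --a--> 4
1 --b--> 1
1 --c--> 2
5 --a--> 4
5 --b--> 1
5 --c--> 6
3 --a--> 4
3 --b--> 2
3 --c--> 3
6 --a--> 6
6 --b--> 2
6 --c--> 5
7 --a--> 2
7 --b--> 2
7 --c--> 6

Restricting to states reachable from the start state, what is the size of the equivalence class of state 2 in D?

States {7} cannot be reached from the start state, so discard them.
Start with accepting vs non-accepting: {3,4,5,6} | {1,2,8}.
No further refinement is possible. Final partition (2 blocks): {3,4,5,6} | {1,2,8}.
State 2 belongs to the block {1,2,8}, which has 3 states.

3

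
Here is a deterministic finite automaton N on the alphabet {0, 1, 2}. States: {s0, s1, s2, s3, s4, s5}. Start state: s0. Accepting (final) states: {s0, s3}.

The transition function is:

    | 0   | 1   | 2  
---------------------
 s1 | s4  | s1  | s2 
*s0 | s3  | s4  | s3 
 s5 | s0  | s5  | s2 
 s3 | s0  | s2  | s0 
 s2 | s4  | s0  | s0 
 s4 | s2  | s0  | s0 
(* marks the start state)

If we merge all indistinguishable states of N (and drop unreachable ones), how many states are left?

2

First remove the unreachable states {s1,s5}; 4 states remain.
Start with accepting vs non-accepting: {s0,s3} | {s2,s4}.
The partition is now stable with 2 blocks: {s0,s3} | {s2,s4}.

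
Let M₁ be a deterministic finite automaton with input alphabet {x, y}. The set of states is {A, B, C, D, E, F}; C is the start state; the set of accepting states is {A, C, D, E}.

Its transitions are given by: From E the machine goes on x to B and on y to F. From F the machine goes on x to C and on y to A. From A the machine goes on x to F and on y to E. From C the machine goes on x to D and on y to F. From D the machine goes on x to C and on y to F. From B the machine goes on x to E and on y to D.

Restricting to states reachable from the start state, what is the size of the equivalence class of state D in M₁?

2

Start with accepting vs non-accepting: {A,C,D,E} | {B,F}.
Split {A,C,D,E} by δ(·,x) → {A,E} and {C,D}.
Refine {A,E} on symbol y: members go to different blocks, giving {A} and {E}.
Split {B,F} by δ(·,x) → {B} and {F}.
No further refinement is possible. Final partition (5 blocks): {A} | {B} | {C,D} | {E} | {F}.
State D belongs to the block {C,D}, which has 2 states.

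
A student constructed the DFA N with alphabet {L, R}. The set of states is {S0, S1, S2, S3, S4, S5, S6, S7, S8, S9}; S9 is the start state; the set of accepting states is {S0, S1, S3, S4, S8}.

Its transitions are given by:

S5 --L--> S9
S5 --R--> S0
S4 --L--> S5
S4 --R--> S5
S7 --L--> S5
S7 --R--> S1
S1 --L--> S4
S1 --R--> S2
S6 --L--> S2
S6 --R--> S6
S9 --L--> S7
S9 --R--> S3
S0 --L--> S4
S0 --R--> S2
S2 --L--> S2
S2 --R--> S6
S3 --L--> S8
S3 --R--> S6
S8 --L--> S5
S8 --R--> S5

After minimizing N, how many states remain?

4

Every state is reachable, so we keep all 10.
P0 = {S0,S1,S3,S4,S8} | {S2,S5,S6,S7,S9}.
On input L, block {S0,S1,S3,S4,S8} splits into {S0,S1,S3} and {S4,S8}.
On input R, block {S2,S5,S6,S7,S9} splits into {S5,S7,S9} and {S2,S6}.
Stable partition: {S0,S1,S3} | {S5,S7,S9} | {S4,S8} | {S2,S6} — 4 equivalence classes.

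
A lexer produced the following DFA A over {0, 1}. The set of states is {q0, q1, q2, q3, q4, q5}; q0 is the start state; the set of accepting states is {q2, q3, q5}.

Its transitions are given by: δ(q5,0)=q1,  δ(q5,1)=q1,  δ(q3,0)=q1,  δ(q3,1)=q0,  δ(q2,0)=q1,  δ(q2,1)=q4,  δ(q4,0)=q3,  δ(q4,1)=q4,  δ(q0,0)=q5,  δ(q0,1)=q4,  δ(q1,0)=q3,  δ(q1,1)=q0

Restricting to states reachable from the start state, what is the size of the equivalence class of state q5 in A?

States {q2} cannot be reached from the start state, so discard them.
P0 = {q3,q5} | {q0,q1,q4}.
No further refinement is possible. Final partition (2 blocks): {q3,q5} | {q0,q1,q4}.
State q5 belongs to the block {q3,q5}, which has 2 states.

2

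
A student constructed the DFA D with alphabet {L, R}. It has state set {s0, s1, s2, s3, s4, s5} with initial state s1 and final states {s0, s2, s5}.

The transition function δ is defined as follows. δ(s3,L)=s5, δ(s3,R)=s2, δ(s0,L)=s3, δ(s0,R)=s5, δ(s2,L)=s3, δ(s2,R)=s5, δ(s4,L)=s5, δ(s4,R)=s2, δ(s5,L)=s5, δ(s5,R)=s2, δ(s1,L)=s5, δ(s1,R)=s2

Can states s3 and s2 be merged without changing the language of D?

No

States {s0,s4} cannot be reached from the start state, so discard them.
Initial partition by acceptance: {s2,s5} | {s1,s3}.
On input L, block {s2,s5} splits into {s2} and {s5}.
Stable partition: {s2} | {s1,s3} | {s5} — 3 equivalence classes.
s3 and s2 end up in different blocks, so they are distinguishable. For instance, the string 'ε' is accepted from only s2.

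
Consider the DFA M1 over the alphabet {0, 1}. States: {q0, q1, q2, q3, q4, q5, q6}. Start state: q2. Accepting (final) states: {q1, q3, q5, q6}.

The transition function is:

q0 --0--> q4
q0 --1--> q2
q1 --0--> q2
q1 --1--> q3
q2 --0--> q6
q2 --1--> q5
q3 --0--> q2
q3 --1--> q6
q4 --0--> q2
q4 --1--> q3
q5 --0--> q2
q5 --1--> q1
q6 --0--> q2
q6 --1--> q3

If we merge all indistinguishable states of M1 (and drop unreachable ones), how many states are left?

2

States {q0,q4} cannot be reached from the start state, so discard them.
Initial partition by acceptance: {q1,q3,q5,q6} | {q2}.
The partition is now stable with 2 blocks: {q1,q3,q5,q6} | {q2}.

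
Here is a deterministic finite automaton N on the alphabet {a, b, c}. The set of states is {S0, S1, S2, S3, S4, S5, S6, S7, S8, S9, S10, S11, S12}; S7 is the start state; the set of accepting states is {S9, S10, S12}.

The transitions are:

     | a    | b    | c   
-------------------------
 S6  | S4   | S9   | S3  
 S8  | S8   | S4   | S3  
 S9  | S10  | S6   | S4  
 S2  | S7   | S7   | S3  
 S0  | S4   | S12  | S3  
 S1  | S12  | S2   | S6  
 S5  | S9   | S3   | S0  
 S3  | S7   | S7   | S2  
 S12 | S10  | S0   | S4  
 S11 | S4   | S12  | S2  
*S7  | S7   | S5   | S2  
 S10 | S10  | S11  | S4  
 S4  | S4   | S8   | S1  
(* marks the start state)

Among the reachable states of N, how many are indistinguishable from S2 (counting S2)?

2

Initial partition by acceptance: {S9,S10,S12} | {S0,S1,S2,S3,S4,S5,S6,S7,S8,S11}.
On input a, block {S0,S1,S2,S3,S4,S5,S6,S7,S8,S11} splits into {S0,S2,S3,S4,S6,S7,S8,S11} and {S1,S5}.
On input b, block {S0,S2,S3,S4,S6,S7,S8,S11} splits into {S2,S3,S4,S8} and {S0,S6,S11} and {S7}.
Refine {S2,S3,S4,S8} on symbol a: members go to different blocks, giving {S2,S3} and {S4,S8}.
Split {S4,S8} by δ(·,c) → {S4} and {S8}.
Stable partition: {S9,S10,S12} | {S2,S3} | {S1,S5} | {S0,S6,S11} | {S7} | {S4} | {S8} — 7 equivalence classes.
The equivalence class containing S2 is {S2,S3}, of size 2.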